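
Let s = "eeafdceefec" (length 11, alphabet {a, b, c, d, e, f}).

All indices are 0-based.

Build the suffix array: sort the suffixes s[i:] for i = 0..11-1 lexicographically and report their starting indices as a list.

rank→(start, suffix):
  0 → (2, 'afdceefec')
  1 → (10, 'c')
  2 → (5, 'ceefec')
  3 → (4, 'dceefec')
  4 → (1, 'eafdceefec')
  5 → (9, 'ec')
  6 → (0, 'eeafdceefec')
  7 → (6, 'eefec')
  8 → (7, 'efec')
  9 → (3, 'fdceefec')
  10 → (8, 'fec')

[2, 10, 5, 4, 1, 9, 0, 6, 7, 3, 8]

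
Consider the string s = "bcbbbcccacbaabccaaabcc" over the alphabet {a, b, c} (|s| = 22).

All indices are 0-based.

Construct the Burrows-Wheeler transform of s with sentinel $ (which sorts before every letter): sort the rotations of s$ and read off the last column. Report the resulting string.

ccabaacccb$aabcccabbbcb

rank  rotation                 last
    0  $bcbbbcccacbaabccaaabcc  c
    1  aaabcc$bcbbbcccacbaabcc  c
    2  aabcc$bcbbbcccacbaabcca  a
    3  aabccaaabcc$bcbbbcccacb  b
    4  abcc$bcbbbcccacbaabccaa  a
    5  abccaaabcc$bcbbbcccacba  a
    6  acbaabccaaabcc$bcbbbccc  c
    7  baabccaaabcc$bcbbbcccac  c
    8  bbbcccacbaabccaaabcc$bc  c
    9  bbcccacbaabccaaabcc$bcb  b
   10  bcbbbcccacbaabccaaabcc$  $
   11  bcc$bcbbbcccacbaabccaaa  a
   12  bccaaabcc$bcbbbcccacbaa  a
   13  bcccacbaabccaaabcc$bcbb  b
   14  c$bcbbbcccacbaabccaaabc  c
   15  caaabcc$bcbbbcccacbaabc  c
   16  cacbaabccaaabcc$bcbbbcc  c
   17  cbaabccaaabcc$bcbbbccca  a
   18  cbbbcccacbaabccaaabcc$b  b
   19  cc$bcbbbcccacbaabccaaab  b
   20  ccaaabcc$bcbbbcccacbaab  b
   21  ccacbaabccaaabcc$bcbbbc  c
   22  cccacbaabccaaabcc$bcbbb  b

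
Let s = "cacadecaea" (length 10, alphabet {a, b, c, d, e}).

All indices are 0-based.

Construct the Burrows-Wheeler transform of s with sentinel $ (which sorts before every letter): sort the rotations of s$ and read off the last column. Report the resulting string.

rank  rotation     last
    0  $cacadecaea  a
    1  a$cacadecae  e
    2  acadecaea$c  c
    3  adecaea$cac  c
    4  aea$cacadec  c
    5  cacadecaea$  $
    6  cadecaea$ca  a
    7  caea$cacade  e
    8  decaea$caca  a
    9  ea$cacadeca  a
   10  ecaea$cacad  d

aeccc$aeaad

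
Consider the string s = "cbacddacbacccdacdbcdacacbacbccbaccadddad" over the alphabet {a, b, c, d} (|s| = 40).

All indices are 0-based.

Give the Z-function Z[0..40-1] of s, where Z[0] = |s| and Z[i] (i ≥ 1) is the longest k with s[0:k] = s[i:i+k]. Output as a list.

Z[0]=40
i=1: i≥r, start 0; Z[1]=0
i=2: i≥r, start 0; Z[2]=0
i=3: i≥r, start 0; Z[3]=1 scan→box=[3,4)
i=4: i≥r, start 0; Z[4]=0
i=5: i≥r, start 0; Z[5]=0
i=6: i≥r, start 0; Z[6]=0
i=7: i≥r, start 0; Z[7]=4 scan→box=[7,11)
i=8: min(r-i=3, Z[1]=0)=0; Z[8]=0
i=9: min(r-i=2, Z[2]=0)=0; Z[9]=0
i=10: min(r-i=1, Z[3]=1)=1; Z[10]=1
i=11: i≥r, start 0; Z[11]=1 scan→box=[11,12)
i=12: i≥r, start 0; Z[12]=1 scan→box=[12,13)
i=13: i≥r, start 0; Z[13]=0
i=14: i≥r, start 0; Z[14]=0
i=15: i≥r, start 0; Z[15]=1 scan→box=[15,16)
i=16: i≥r, start 0; Z[16]=0
i=17: i≥r, start 0; Z[17]=0
i=18: i≥r, start 0; Z[18]=1 scan→box=[18,19)
i=19: i≥r, start 0; Z[19]=0
i=20: i≥r, start 0; Z[20]=0
i=21: i≥r, start 0; Z[21]=1 scan→box=[21,22)
i=22: i≥r, start 0; Z[22]=0
i=23: i≥r, start 0; Z[23]=4 scan→box=[23,27)
i=24: min(r-i=3, Z[1]=0)=0; Z[24]=0
i=25: min(r-i=2, Z[2]=0)=0; Z[25]=0
i=26: min(r-i=1, Z[3]=1)=1; Z[26]=2 scan→box=[26,28)
i=27: min(r-i=1, Z[1]=0)=0; Z[27]=0
i=28: i≥r, start 0; Z[28]=1 scan→box=[28,29)
i=29: i≥r, start 0; Z[29]=4 scan→box=[29,33)
i=30: min(r-i=3, Z[1]=0)=0; Z[30]=0
i=31: min(r-i=2, Z[2]=0)=0; Z[31]=0
i=32: min(r-i=1, Z[3]=1)=1; Z[32]=1
i=33: i≥r, start 0; Z[33]=1 scan→box=[33,34)
i=34: i≥r, start 0; Z[34]=0
i=35: i≥r, start 0; Z[35]=0
i=36: i≥r, start 0; Z[36]=0
i=37: i≥r, start 0; Z[37]=0
i=38: i≥r, start 0; Z[38]=0
i=39: i≥r, start 0; Z[39]=0

[40, 0, 0, 1, 0, 0, 0, 4, 0, 0, 1, 1, 1, 0, 0, 1, 0, 0, 1, 0, 0, 1, 0, 4, 0, 0, 2, 0, 1, 4, 0, 0, 1, 1, 0, 0, 0, 0, 0, 0]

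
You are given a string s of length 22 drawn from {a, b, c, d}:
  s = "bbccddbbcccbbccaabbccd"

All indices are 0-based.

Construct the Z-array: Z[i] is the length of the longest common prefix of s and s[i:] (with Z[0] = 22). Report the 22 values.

Z[0]=22
i=1: outside box; Z[1]=1 grow→box=[1,2)
i=2: outside box; Z[2]=0
i=3: outside box; Z[3]=0
i=4: outside box; Z[4]=0
i=5: outside box; Z[5]=0
i=6: outside box; Z[6]=4 grow→box=[6,10)
i=7: min(r-i=3, Z[1]=1)=1; Z[7]=1
i=8: min(r-i=2, Z[2]=0)=0; Z[8]=0
i=9: min(r-i=1, Z[3]=0)=0; Z[9]=0
i=10: outside box; Z[10]=0
i=11: outside box; Z[11]=4 grow→box=[11,15)
i=12: min(r-i=3, Z[1]=1)=1; Z[12]=1
i=13: min(r-i=2, Z[2]=0)=0; Z[13]=0
i=14: min(r-i=1, Z[3]=0)=0; Z[14]=0
i=15: outside box; Z[15]=0
i=16: outside box; Z[16]=0
i=17: outside box; Z[17]=5 grow→box=[17,22)
i=18: min(r-i=4, Z[1]=1)=1; Z[18]=1
i=19: min(r-i=3, Z[2]=0)=0; Z[19]=0
i=20: min(r-i=2, Z[3]=0)=0; Z[20]=0
i=21: min(r-i=1, Z[4]=0)=0; Z[21]=0

[22, 1, 0, 0, 0, 0, 4, 1, 0, 0, 0, 4, 1, 0, 0, 0, 0, 5, 1, 0, 0, 0]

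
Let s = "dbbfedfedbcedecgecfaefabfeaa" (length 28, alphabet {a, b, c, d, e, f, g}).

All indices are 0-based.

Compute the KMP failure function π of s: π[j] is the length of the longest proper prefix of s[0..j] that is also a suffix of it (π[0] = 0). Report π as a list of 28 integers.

π[0] = 0
j=1 s[j]='b': π[1]=0 (border '')
j=2 s[j]='b': π[2]=0 (border '')
j=3 s[j]='f': π[3]=0 (border '')
j=4 s[j]='e': π[4]=0 (border '')
j=5 s[j]='d': π[5]=1 (border 'd')
j=6 s[j]='f': k: 1→0; π[6]=0 (border '')
j=7 s[j]='e': π[7]=0 (border '')
j=8 s[j]='d': π[8]=1 (border 'd')
j=9 s[j]='b': π[9]=2 (border 'db')
j=10 s[j]='c': k: 2→0; π[10]=0 (border '')
j=11 s[j]='e': π[11]=0 (border '')
j=12 s[j]='d': π[12]=1 (border 'd')
j=13 s[j]='e': k: 1→0; π[13]=0 (border '')
j=14 s[j]='c': π[14]=0 (border '')
j=15 s[j]='g': π[15]=0 (border '')
j=16 s[j]='e': π[16]=0 (border '')
j=17 s[j]='c': π[17]=0 (border '')
j=18 s[j]='f': π[18]=0 (border '')
j=19 s[j]='a': π[19]=0 (border '')
j=20 s[j]='e': π[20]=0 (border '')
j=21 s[j]='f': π[21]=0 (border '')
j=22 s[j]='a': π[22]=0 (border '')
j=23 s[j]='b': π[23]=0 (border '')
j=24 s[j]='f': π[24]=0 (border '')
j=25 s[j]='e': π[25]=0 (border '')
j=26 s[j]='a': π[26]=0 (border '')
j=27 s[j]='a': π[27]=0 (border '')

[0, 0, 0, 0, 0, 1, 0, 0, 1, 2, 0, 0, 1, 0, 0, 0, 0, 0, 0, 0, 0, 0, 0, 0, 0, 0, 0, 0]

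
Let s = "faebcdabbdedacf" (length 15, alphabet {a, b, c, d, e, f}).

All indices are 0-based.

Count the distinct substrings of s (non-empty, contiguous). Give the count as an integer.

rank→(start, suffix):
  0 → (6, 'abbdedacf')
  1 → (12, 'acf')
  2 → (1, 'aebcdabbdedacf')
  3 → (7, 'bbdedacf')
  4 → (3, 'bcdabbdedacf')
  5 → (8, 'bdedacf')
  6 → (4, 'cdabbdedacf')
  7 → (13, 'cf')
  8 → (5, 'dabbdedacf')
  9 → (11, 'dacf')
  10 → (9, 'dedacf')
  11 → (2, 'ebcdabbdedacf')
  12 → (10, 'edacf')
  13 → (14, 'f')
  14 → (0, 'faebcdabbdedacf')

SA = [6, 12, 1, 7, 3, 8, 4, 13, 5, 11, 9, 2, 10, 14, 0]
[i] adj suffixes → lcp
  [1] 6/12 → 1 ('a')
  [2] 12/1 → 1 ('a')
  [3] 1/7 → 0 ('')
  [4] 7/3 → 1 ('b')
  [5] 3/8 → 1 ('b')
  [6] 8/4 → 0 ('')
  [7] 4/13 → 1 ('c')
  [8] 13/5 → 0 ('')
  [9] 5/11 → 2 ('da')
  [10] 11/9 → 1 ('d')
  [11] 9/2 → 0 ('')
  [12] 2/10 → 1 ('e')
  [13] 10/14 → 0 ('')
  [14] 14/0 → 1 ('f')

n(n+1)/2 = 15·16/2 = 120
Σ LCP = 0 + 1 + 1 + 0 + 1 + 1 + 0 + 1 + 0 + 2 + 1 + 0 + 1 + 0 + 1 = 10
distinct = 120 − 10 = 110

110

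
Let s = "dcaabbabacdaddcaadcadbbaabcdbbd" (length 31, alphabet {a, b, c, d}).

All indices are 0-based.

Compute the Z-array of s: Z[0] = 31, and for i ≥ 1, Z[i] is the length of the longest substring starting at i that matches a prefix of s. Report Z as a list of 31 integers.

[31, 0, 0, 0, 0, 0, 0, 0, 0, 0, 1, 0, 1, 4, 0, 0, 0, 3, 0, 0, 1, 0, 0, 0, 0, 0, 0, 1, 0, 0, 1]

Z[0]=31
i=1: outside box; Z[1]=0
i=2: outside box; Z[2]=0
i=3: outside box; Z[3]=0
i=4: outside box; Z[4]=0
i=5: outside box; Z[5]=0
i=6: outside box; Z[6]=0
i=7: outside box; Z[7]=0
i=8: outside box; Z[8]=0
i=9: outside box; Z[9]=0
i=10: outside box; Z[10]=1 scan→box=[10,11)
i=11: outside box; Z[11]=0
i=12: outside box; Z[12]=1 scan→box=[12,13)
i=13: outside box; Z[13]=4 scan→box=[13,17)
i=14: min(r-i=3, Z[1]=0)=0; Z[14]=0
i=15: min(r-i=2, Z[2]=0)=0; Z[15]=0
i=16: min(r-i=1, Z[3]=0)=0; Z[16]=0
i=17: outside box; Z[17]=3 scan→box=[17,20)
i=18: min(r-i=2, Z[1]=0)=0; Z[18]=0
i=19: min(r-i=1, Z[2]=0)=0; Z[19]=0
i=20: outside box; Z[20]=1 scan→box=[20,21)
i=21: outside box; Z[21]=0
i=22: outside box; Z[22]=0
i=23: outside box; Z[23]=0
i=24: outside box; Z[24]=0
i=25: outside box; Z[25]=0
i=26: outside box; Z[26]=0
i=27: outside box; Z[27]=1 scan→box=[27,28)
i=28: outside box; Z[28]=0
i=29: outside box; Z[29]=0
i=30: outside box; Z[30]=1 scan→box=[30,31)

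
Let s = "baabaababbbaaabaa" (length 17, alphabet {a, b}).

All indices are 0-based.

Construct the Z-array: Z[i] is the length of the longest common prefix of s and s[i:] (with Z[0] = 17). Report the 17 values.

[17, 0, 0, 5, 0, 0, 2, 0, 1, 1, 3, 0, 0, 0, 3, 0, 0]

Z[0]=17
i=1: fresh scan; Z[1]=0
i=2: fresh scan; Z[2]=0
i=3: fresh scan; Z[3]=5 scan→box=[3,8)
i=4: min(r-i=4, Z[1]=0)=0; Z[4]=0
i=5: min(r-i=3, Z[2]=0)=0; Z[5]=0
i=6: min(r-i=2, Z[3]=5)=2; Z[6]=2
i=7: min(r-i=1, Z[4]=0)=0; Z[7]=0
i=8: fresh scan; Z[8]=1 scan→box=[8,9)
i=9: fresh scan; Z[9]=1 scan→box=[9,10)
i=10: fresh scan; Z[10]=3 scan→box=[10,13)
i=11: min(r-i=2, Z[1]=0)=0; Z[11]=0
i=12: min(r-i=1, Z[2]=0)=0; Z[12]=0
i=13: fresh scan; Z[13]=0
i=14: fresh scan; Z[14]=3 scan→box=[14,17)
i=15: min(r-i=2, Z[1]=0)=0; Z[15]=0
i=16: min(r-i=1, Z[2]=0)=0; Z[16]=0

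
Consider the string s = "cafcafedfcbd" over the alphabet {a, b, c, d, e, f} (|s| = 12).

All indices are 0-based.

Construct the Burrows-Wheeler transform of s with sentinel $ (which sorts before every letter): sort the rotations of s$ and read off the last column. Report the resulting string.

rank  rotation       last
    0  $cafcafedfcbd  d
    1  afcafedfcbd$c  c
    2  afedfcbd$cafc  c
    3  bd$cafcafedfc  c
    4  cafcafedfcbd$  $
    5  cafedfcbd$caf  f
    6  cbd$cafcafedf  f
    7  d$cafcafedfcb  b
    8  dfcbd$cafcafe  e
    9  edfcbd$cafcaf  f
   10  fcafedfcbd$ca  a
   11  fcbd$cafcafed  d
   12  fedfcbd$cafca  a

dccc$ffbefada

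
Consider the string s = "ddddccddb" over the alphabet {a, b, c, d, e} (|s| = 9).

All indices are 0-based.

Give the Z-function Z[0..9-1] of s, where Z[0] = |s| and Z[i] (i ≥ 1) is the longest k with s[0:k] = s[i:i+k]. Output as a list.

[9, 3, 2, 1, 0, 0, 2, 1, 0]

Z[0]=9
i=1: fresh scan; Z[1]=3 scan→box=[1,4)
i=2: min(r-i=2, Z[1]=3)=2; Z[2]=2
i=3: min(r-i=1, Z[2]=2)=1; Z[3]=1
i=4: fresh scan; Z[4]=0
i=5: fresh scan; Z[5]=0
i=6: fresh scan; Z[6]=2 scan→box=[6,8)
i=7: min(r-i=1, Z[1]=3)=1; Z[7]=1
i=8: fresh scan; Z[8]=0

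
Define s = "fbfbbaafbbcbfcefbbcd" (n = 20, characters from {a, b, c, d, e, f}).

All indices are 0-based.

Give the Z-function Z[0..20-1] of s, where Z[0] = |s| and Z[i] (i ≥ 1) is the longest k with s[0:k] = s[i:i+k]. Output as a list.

Z[0]=20
i=1: i≥r, start 0; Z[1]=0
i=2: i≥r, start 0; Z[2]=2 scan→box=[2,4)
i=3: min(r-i=1, Z[1]=0)=0; Z[3]=0
i=4: i≥r, start 0; Z[4]=0
i=5: i≥r, start 0; Z[5]=0
i=6: i≥r, start 0; Z[6]=0
i=7: i≥r, start 0; Z[7]=2 scan→box=[7,9)
i=8: min(r-i=1, Z[1]=0)=0; Z[8]=0
i=9: i≥r, start 0; Z[9]=0
i=10: i≥r, start 0; Z[10]=0
i=11: i≥r, start 0; Z[11]=0
i=12: i≥r, start 0; Z[12]=1 scan→box=[12,13)
i=13: i≥r, start 0; Z[13]=0
i=14: i≥r, start 0; Z[14]=0
i=15: i≥r, start 0; Z[15]=2 scan→box=[15,17)
i=16: min(r-i=1, Z[1]=0)=0; Z[16]=0
i=17: i≥r, start 0; Z[17]=0
i=18: i≥r, start 0; Z[18]=0
i=19: i≥r, start 0; Z[19]=0

[20, 0, 2, 0, 0, 0, 0, 2, 0, 0, 0, 0, 1, 0, 0, 2, 0, 0, 0, 0]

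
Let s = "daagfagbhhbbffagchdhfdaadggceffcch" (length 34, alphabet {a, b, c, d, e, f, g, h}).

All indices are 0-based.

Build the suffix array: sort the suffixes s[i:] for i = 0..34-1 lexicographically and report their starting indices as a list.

[22, 1, 23, 5, 14, 2, 10, 11, 7, 31, 27, 32, 16, 21, 0, 24, 18, 28, 4, 13, 30, 20, 12, 29, 6, 26, 15, 3, 25, 33, 9, 17, 19, 8]

rank | idx | suffix
   0 |  22 | aadggceffcch
   1 |   1 | aagfagbhhbbffagchdhfdaadggceffcch
   2 |  23 | adggceffcch
   3 |   5 | agbhhbbffagchdhfdaadggceffcch
   4 |  14 | agchdhfdaadggceffcch
   5 |   2 | agfagbhhbbffagchdhfdaadggceffcch
   6 |  10 | bbffagchdhfdaadggceffcch
   7 |  11 | bffagchdhfdaadggceffcch
   8 |   7 | bhhbbffagchdhfdaadggceffcch
   9 |  31 | cch
  10 |  27 | ceffcch
  11 |  32 | ch
  12 |  16 | chdhfdaadggceffcch
  13 |  21 | daadggceffcch
  14 |   0 | daagfagbhhbbffagchdhfdaadggceffcch
  15 |  24 | dggceffcch
  16 |  18 | dhfdaadggceffcch
  17 |  28 | effcch
  18 |   4 | fagbhhbbffagchdhfdaadggceffcch
  19 |  13 | fagchdhfdaadggceffcch
  20 |  30 | fcch
  21 |  20 | fdaadggceffcch
  22 |  12 | ffagchdhfdaadggceffcch
  23 |  29 | ffcch
  24 |   6 | gbhhbbffagchdhfdaadggceffcch
  25 |  26 | gceffcch
  26 |  15 | gchdhfdaadggceffcch
  27 |   3 | gfagbhhbbffagchdhfdaadggceffcch
  28 |  25 | ggceffcch
  29 |  33 | h
  30 |   9 | hbbffagchdhfdaadggceffcch
  31 |  17 | hdhfdaadggceffcch
  32 |  19 | hfdaadggceffcch
  33 |   8 | hhbbffagchdhfdaadggceffcch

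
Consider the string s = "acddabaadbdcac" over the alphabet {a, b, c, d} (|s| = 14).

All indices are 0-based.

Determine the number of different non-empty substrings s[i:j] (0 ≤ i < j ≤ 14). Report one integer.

rank | idx | suffix
   0 |   6 | aadbdcac
   1 |   4 | abaadbdcac
   2 |  12 | ac
   3 |   0 | acddabaadbdcac
   4 |   7 | adbdcac
   5 |   5 | baadbdcac
   6 |   9 | bdcac
   7 |  13 | c
   8 |  11 | cac
   9 |   1 | cddabaadbdcac
  10 |   3 | dabaadbdcac
  11 |   8 | dbdcac
  12 |  10 | dcac
  13 |   2 | ddabaadbdcac

SA = [6, 4, 12, 0, 7, 5, 9, 13, 11, 1, 3, 8, 10, 2]
[i] adj suffixes → lcp
  [1] 6/4 → 1 ('a')
  [2] 4/12 → 1 ('a')
  [3] 12/0 → 2 ('ac')
  [4] 0/7 → 1 ('a')
  [5] 7/5 → 0 ('')
  [6] 5/9 → 1 ('b')
  [7] 9/13 → 0 ('')
  [8] 13/11 → 1 ('c')
  [9] 11/1 → 1 ('c')
  [10] 1/3 → 0 ('')
  [11] 3/8 → 1 ('d')
  [12] 8/10 → 1 ('d')
  [13] 10/2 → 1 ('d')

n(n+1)/2 = 14·15/2 = 105
Σ LCP = 0 + 1 + 1 + 2 + 1 + 0 + 1 + 0 + 1 + 1 + 0 + 1 + 1 + 1 = 11
distinct = 105 − 11 = 94

94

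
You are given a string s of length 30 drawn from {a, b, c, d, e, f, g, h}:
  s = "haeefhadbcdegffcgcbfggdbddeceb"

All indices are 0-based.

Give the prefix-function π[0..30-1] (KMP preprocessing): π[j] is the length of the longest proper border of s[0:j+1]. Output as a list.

[0, 0, 0, 0, 0, 1, 2, 0, 0, 0, 0, 0, 0, 0, 0, 0, 0, 0, 0, 0, 0, 0, 0, 0, 0, 0, 0, 0, 0, 0]

π[0] = 0
j=1 s[j]='a': π[1]=0 (border '')
j=2 s[j]='e': π[2]=0 (border '')
j=3 s[j]='e': π[3]=0 (border '')
j=4 s[j]='f': π[4]=0 (border '')
j=5 s[j]='h': π[5]=1 (border 'h')
j=6 s[j]='a': π[6]=2 (border 'ha')
j=7 s[j]='d': k: 2→0; π[7]=0 (border '')
j=8 s[j]='b': π[8]=0 (border '')
j=9 s[j]='c': π[9]=0 (border '')
j=10 s[j]='d': π[10]=0 (border '')
j=11 s[j]='e': π[11]=0 (border '')
j=12 s[j]='g': π[12]=0 (border '')
j=13 s[j]='f': π[13]=0 (border '')
j=14 s[j]='f': π[14]=0 (border '')
j=15 s[j]='c': π[15]=0 (border '')
j=16 s[j]='g': π[16]=0 (border '')
j=17 s[j]='c': π[17]=0 (border '')
j=18 s[j]='b': π[18]=0 (border '')
j=19 s[j]='f': π[19]=0 (border '')
j=20 s[j]='g': π[20]=0 (border '')
j=21 s[j]='g': π[21]=0 (border '')
j=22 s[j]='d': π[22]=0 (border '')
j=23 s[j]='b': π[23]=0 (border '')
j=24 s[j]='d': π[24]=0 (border '')
j=25 s[j]='d': π[25]=0 (border '')
j=26 s[j]='e': π[26]=0 (border '')
j=27 s[j]='c': π[27]=0 (border '')
j=28 s[j]='e': π[28]=0 (border '')
j=29 s[j]='b': π[29]=0 (border '')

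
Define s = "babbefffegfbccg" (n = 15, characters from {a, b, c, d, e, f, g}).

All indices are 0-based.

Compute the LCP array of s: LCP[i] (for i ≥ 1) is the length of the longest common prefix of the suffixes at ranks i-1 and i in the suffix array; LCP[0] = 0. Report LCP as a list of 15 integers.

sorted suffixes:
  #0 SA[0]=1  'abbefffegfbccg'
  #1 SA[1]=0  'babbefffegfbccg'
  #2 SA[2]=2  'bbefffegfbccg'
  #3 SA[3]=11  'bccg'
  #4 SA[4]=3  'befffegfbccg'
  #5 SA[5]=12  'ccg'
  #6 SA[6]=13  'cg'
  #7 SA[7]=4  'efffegfbccg'
  #8 SA[8]=8  'egfbccg'
  #9 SA[9]=10  'fbccg'
  #10 SA[10]=7  'fegfbccg'
  #11 SA[11]=6  'ffegfbccg'
  #12 SA[12]=5  'fffegfbccg'
  #13 SA[13]=14  'g'
  #14 SA[14]=9  'gfbccg'

SA = [1, 0, 2, 11, 3, 12, 13, 4, 8, 10, 7, 6, 5, 14, 9]
rank  pair      lcp
   1  s[1:],s[0:]  0  ''
   2  s[0:],s[2:]  1  'b'
   3  s[2:],s[11:]  1  'b'
   4  s[11:],s[3:]  1  'b'
   5  s[3:],s[12:]  0  ''
   6  s[12:],s[13:]  1  'c'
   7  s[13:],s[4:]  0  ''
   8  s[4:],s[8:]  1  'e'
   9  s[8:],s[10:]  0  ''
  10  s[10:],s[7:]  1  'f'
  11  s[7:],s[6:]  1  'f'
  12  s[6:],s[5:]  2  'ff'
  13  s[5:],s[14:]  0  ''
  14  s[14:],s[9:]  1  'g'

[0, 0, 1, 1, 1, 0, 1, 0, 1, 0, 1, 1, 2, 0, 1]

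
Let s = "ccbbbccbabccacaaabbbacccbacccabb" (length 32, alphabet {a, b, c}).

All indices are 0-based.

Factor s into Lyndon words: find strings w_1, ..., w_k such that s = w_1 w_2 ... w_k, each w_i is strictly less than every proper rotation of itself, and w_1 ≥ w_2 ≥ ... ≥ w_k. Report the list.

emit factor 1: 'c' (i=0, period=1)
emit factor 2: 'c' (i=1, period=1)
emit factor 3: 'bbbcc' (i=2, period=5)
emit factor 4: 'b' (i=7, period=1)
emit factor 5: 'abccac' (i=8, period=6)
emit factor 6: 'aaabbbacccbacccabb' (i=14, period=18)

["c", "c", "bbbcc", "b", "abccac", "aaabbbacccbacccabb"]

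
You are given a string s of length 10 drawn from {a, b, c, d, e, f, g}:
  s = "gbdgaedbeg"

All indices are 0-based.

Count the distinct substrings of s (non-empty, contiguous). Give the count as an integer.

rank→(start, suffix):
  0 → (4, 'aedbeg')
  1 → (1, 'bdgaedbeg')
  2 → (7, 'beg')
  3 → (6, 'dbeg')
  4 → (2, 'dgaedbeg')
  5 → (5, 'edbeg')
  6 → (8, 'eg')
  7 → (9, 'g')
  8 → (3, 'gaedbeg')
  9 → (0, 'gbdgaedbeg')

SA = [4, 1, 7, 6, 2, 5, 8, 9, 3, 0]
rank  pair      lcp
   1  s[4:],s[1:]  0  ''
   2  s[1:],s[7:]  1  'b'
   3  s[7:],s[6:]  0  ''
   4  s[6:],s[2:]  1  'd'
   5  s[2:],s[5:]  0  ''
   6  s[5:],s[8:]  1  'e'
   7  s[8:],s[9:]  0  ''
   8  s[9:],s[3:]  1  'g'
   9  s[3:],s[0:]  1  'g'

n(n+1)/2 = 10·11/2 = 55
Σ LCP = 0 + 0 + 1 + 0 + 1 + 0 + 1 + 0 + 1 + 1 = 5
distinct = 55 − 5 = 50

50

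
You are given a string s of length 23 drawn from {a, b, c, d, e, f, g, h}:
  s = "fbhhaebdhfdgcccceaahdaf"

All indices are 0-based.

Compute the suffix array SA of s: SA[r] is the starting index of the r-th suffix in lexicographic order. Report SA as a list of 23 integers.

[17, 4, 21, 18, 6, 1, 12, 13, 14, 15, 20, 10, 7, 16, 5, 22, 0, 9, 11, 3, 19, 8, 2]

sorted suffixes:
  #0 SA[0]=17  'aahdaf'
  #1 SA[1]=4  'aebdhfdgcccceaahdaf'
  #2 SA[2]=21  'af'
  #3 SA[3]=18  'ahdaf'
  #4 SA[4]=6  'bdhfdgcccceaahdaf'
  #5 SA[5]=1  'bhhaebdhfdgcccceaahdaf'
  #6 SA[6]=12  'cccceaahdaf'
  #7 SA[7]=13  'ccceaahdaf'
  #8 SA[8]=14  'cceaahdaf'
  #9 SA[9]=15  'ceaahdaf'
  #10 SA[10]=20  'daf'
  #11 SA[11]=10  'dgcccceaahdaf'
  #12 SA[12]=7  'dhfdgcccceaahdaf'
  #13 SA[13]=16  'eaahdaf'
  #14 SA[14]=5  'ebdhfdgcccceaahdaf'
  #15 SA[15]=22  'f'
  #16 SA[16]=0  'fbhhaebdhfdgcccceaahdaf'
  #17 SA[17]=9  'fdgcccceaahdaf'
  #18 SA[18]=11  'gcccceaahdaf'
  #19 SA[19]=3  'haebdhfdgcccceaahdaf'
  #20 SA[20]=19  'hdaf'
  #21 SA[21]=8  'hfdgcccceaahdaf'
  #22 SA[22]=2  'hhaebdhfdgcccceaahdaf'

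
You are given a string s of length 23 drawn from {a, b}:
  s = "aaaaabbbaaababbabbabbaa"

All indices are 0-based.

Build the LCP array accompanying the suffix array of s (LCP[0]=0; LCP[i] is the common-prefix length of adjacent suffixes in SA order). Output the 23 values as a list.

rank→(start, suffix):
  0 → (22, 'a')
  1 → (21, 'aa')
  2 → (0, 'aaaaabbbaaababbabbabbaa')
  3 → (1, 'aaaabbbaaababbabbabbaa')
  4 → (8, 'aaababbabbabbaa')
  5 → (2, 'aaabbbaaababbabbabbaa')
  6 → (9, 'aababbabbabbaa')
  7 → (3, 'aabbbaaababbabbabbaa')
  8 → (10, 'ababbabbabbaa')
  9 → (18, 'abbaa')
  10 → (15, 'abbabbaa')
  11 → (12, 'abbabbabbaa')
  12 → (4, 'abbbaaababbabbabbaa')
  13 → (20, 'baa')
  14 → (7, 'baaababbabbabbaa')
  15 → (17, 'babbaa')
  16 → (14, 'babbabbaa')
  17 → (11, 'babbabbabbaa')
  18 → (19, 'bbaa')
  19 → (6, 'bbaaababbabbabbaa')
  20 → (16, 'bbabbaa')
  21 → (13, 'bbabbabbaa')
  22 → (5, 'bbbaaababbabbabbaa')

SA = [22, 21, 0, 1, 8, 2, 9, 3, 10, 18, 15, 12, 4, 20, 7, 17, 14, 11, 19, 6, 16, 13, 5]
i: (SA[i-1],SA[i]) lcp shared
  1: (22,21) 1 'a'
  2: (21,0) 2 'aa'
  3: (0,1) 4 'aaaa'
  4: (1,8) 3 'aaa'
  5: (8,2) 4 'aaab'
  6: (2,9) 2 'aa'
  7: (9,3) 3 'aab'
  8: (3,10) 1 'a'
  9: (10,18) 2 'ab'
  10: (18,15) 4 'abba'
  11: (15,12) 7 'abbabba'
  12: (12,4) 3 'abb'
  13: (4,20) 0 ''
  14: (20,7) 3 'baa'
  15: (7,17) 2 'ba'
  16: (17,14) 5 'babba'
  17: (14,11) 8 'babbabba'
  18: (11,19) 1 'b'
  19: (19,6) 4 'bbaa'
  20: (6,16) 3 'bba'
  21: (16,13) 6 'bbabba'
  22: (13,5) 2 'bb'

[0, 1, 2, 4, 3, 4, 2, 3, 1, 2, 4, 7, 3, 0, 3, 2, 5, 8, 1, 4, 3, 6, 2]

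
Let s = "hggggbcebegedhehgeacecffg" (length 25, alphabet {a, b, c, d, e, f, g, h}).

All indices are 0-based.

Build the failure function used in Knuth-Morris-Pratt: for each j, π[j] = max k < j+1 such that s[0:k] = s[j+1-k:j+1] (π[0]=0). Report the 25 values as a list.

π[0] = 0
j=1 s[j]='g': π[1]=0 (border '')
j=2 s[j]='g': π[2]=0 (border '')
j=3 s[j]='g': π[3]=0 (border '')
j=4 s[j]='g': π[4]=0 (border '')
j=5 s[j]='b': π[5]=0 (border '')
j=6 s[j]='c': π[6]=0 (border '')
j=7 s[j]='e': π[7]=0 (border '')
j=8 s[j]='b': π[8]=0 (border '')
j=9 s[j]='e': π[9]=0 (border '')
j=10 s[j]='g': π[10]=0 (border '')
j=11 s[j]='e': π[11]=0 (border '')
j=12 s[j]='d': π[12]=0 (border '')
j=13 s[j]='h': π[13]=1 (border 'h')
j=14 s[j]='e': k: 1→0; π[14]=0 (border '')
j=15 s[j]='h': π[15]=1 (border 'h')
j=16 s[j]='g': π[16]=2 (border 'hg')
j=17 s[j]='e': k: 2→0; π[17]=0 (border '')
j=18 s[j]='a': π[18]=0 (border '')
j=19 s[j]='c': π[19]=0 (border '')
j=20 s[j]='e': π[20]=0 (border '')
j=21 s[j]='c': π[21]=0 (border '')
j=22 s[j]='f': π[22]=0 (border '')
j=23 s[j]='f': π[23]=0 (border '')
j=24 s[j]='g': π[24]=0 (border '')

[0, 0, 0, 0, 0, 0, 0, 0, 0, 0, 0, 0, 0, 1, 0, 1, 2, 0, 0, 0, 0, 0, 0, 0, 0]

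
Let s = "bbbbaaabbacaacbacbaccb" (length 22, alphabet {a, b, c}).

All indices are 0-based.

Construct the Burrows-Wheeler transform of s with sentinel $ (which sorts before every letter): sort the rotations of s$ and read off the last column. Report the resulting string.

rank  rotation                 last
    0  $bbbbaaabbacaacbacbaccb  b
    1  aaabbacaacbacbaccb$bbbb  b
    2  aabbacaacbacbaccb$bbbba  a
    3  aacbacbaccb$bbbbaaabbac  c
    4  abbacaacbacbaccb$bbbbaa  a
    5  acaacbacbaccb$bbbbaaabb  b
    6  acbacbaccb$bbbbaaabbaca  a
    7  acbaccb$bbbbaaabbacaacb  b
    8  accb$bbbbaaabbacaacbacb  b
    9  b$bbbbaaabbacaacbacbacc  c
   10  baaabbacaacbacbaccb$bbb  b
   11  bacaacbacbaccb$bbbbaaab  b
   12  bacbaccb$bbbbaaabbacaac  c
   13  baccb$bbbbaaabbacaacbac  c
   14  bbaaabbacaacbacbaccb$bb  b
   15  bbacaacbacbaccb$bbbbaaa  a
   16  bbbaaabbacaacbacbaccb$b  b
   17  bbbbaaabbacaacbacbaccb$  $
   18  caacbacbaccb$bbbbaaabba  a
   19  cb$bbbbaaabbacaacbacbac  c
   20  cbacbaccb$bbbbaaabbacaa  a
   21  cbaccb$bbbbaaabbacaacba  a
   22  ccb$bbbbaaabbacaacbacba  a

bbacababbcbbccbab$acaaa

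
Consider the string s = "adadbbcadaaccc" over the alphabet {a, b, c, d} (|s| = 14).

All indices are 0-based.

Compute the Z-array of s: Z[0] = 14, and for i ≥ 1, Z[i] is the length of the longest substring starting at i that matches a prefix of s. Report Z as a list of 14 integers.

[14, 0, 2, 0, 0, 0, 0, 3, 0, 1, 1, 0, 0, 0]

Z[0]=14
i=1: i≥r, start 0; Z[1]=0
i=2: i≥r, start 0; Z[2]=2 extend→box=[2,4)
i=3: min(r-i=1, Z[1]=0)=0; Z[3]=0
i=4: i≥r, start 0; Z[4]=0
i=5: i≥r, start 0; Z[5]=0
i=6: i≥r, start 0; Z[6]=0
i=7: i≥r, start 0; Z[7]=3 extend→box=[7,10)
i=8: min(r-i=2, Z[1]=0)=0; Z[8]=0
i=9: min(r-i=1, Z[2]=2)=1; Z[9]=1
i=10: i≥r, start 0; Z[10]=1 extend→box=[10,11)
i=11: i≥r, start 0; Z[11]=0
i=12: i≥r, start 0; Z[12]=0
i=13: i≥r, start 0; Z[13]=0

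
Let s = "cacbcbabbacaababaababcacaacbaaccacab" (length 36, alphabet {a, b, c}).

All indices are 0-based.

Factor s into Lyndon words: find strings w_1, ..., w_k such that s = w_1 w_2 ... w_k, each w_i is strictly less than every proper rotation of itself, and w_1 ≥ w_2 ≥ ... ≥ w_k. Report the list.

["c", "acbcb", "abbac", "aababaababcacaacbaaccacab"]

emit factor 1: 'c' (i=0, period=1)
emit factor 2: 'acbcb' (i=1, period=5)
emit factor 3: 'abbac' (i=6, period=5)
emit factor 4: 'aababaababcacaacbaaccacab' (i=11, period=25)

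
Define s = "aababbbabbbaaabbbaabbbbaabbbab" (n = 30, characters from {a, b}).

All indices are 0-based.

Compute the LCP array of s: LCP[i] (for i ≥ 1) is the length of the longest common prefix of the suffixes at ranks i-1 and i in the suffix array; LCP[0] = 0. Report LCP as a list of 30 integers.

rank | idx | suffix
   0 |  11 | aaabbbaabbbbaabbbab
   1 |   0 | aababbbabbbaaabbbaabbbbaabbbab
   2 |  12 | aabbbaabbbbaabbbab
   3 |  23 | aabbbab
   4 |  17 | aabbbbaabbbab
   5 |  28 | ab
   6 |   1 | ababbbabbbaaabbbaabbbbaabbbab
   7 |   7 | abbbaaabbbaabbbbaabbbab
   8 |  13 | abbbaabbbbaabbbab
   9 |  24 | abbbab
  10 |   3 | abbbabbbaaabbbaabbbbaabbbab
  11 |  18 | abbbbaabbbab
  12 |  29 | b
  13 |  10 | baaabbbaabbbbaabbbab
  14 |  22 | baabbbab
  15 |  16 | baabbbbaabbbab
  16 |  27 | bab
  17 |   6 | babbbaaabbbaabbbbaabbbab
  18 |   2 | babbbabbbaaabbbaabbbbaabbbab
  19 |   9 | bbaaabbbaabbbbaabbbab
  20 |  21 | bbaabbbab
  21 |  15 | bbaabbbbaabbbab
  22 |  26 | bbab
  23 |   5 | bbabbbaaabbbaabbbbaabbbab
  24 |   8 | bbbaaabbbaabbbbaabbbab
  25 |  20 | bbbaabbbab
  26 |  14 | bbbaabbbbaabbbab
  27 |  25 | bbbab
  28 |   4 | bbbabbbaaabbbaabbbbaabbbab
  29 |  19 | bbbbaabbbab

SA = [11, 0, 12, 23, 17, 28, 1, 7, 13, 24, 3, 18, 29, 10, 22, 16, 27, 6, 2, 9, 21, 15, 26, 5, 8, 20, 14, 25, 4, 19]
[i] adj suffixes → lcp
  [1] 11/0 → 2 ('aa')
  [2] 0/12 → 3 ('aab')
  [3] 12/23 → 6 ('aabbba')
  [4] 23/17 → 5 ('aabbb')
  [5] 17/28 → 1 ('a')
  [6] 28/1 → 2 ('ab')
  [7] 1/7 → 2 ('ab')
  [8] 7/13 → 6 ('abbbaa')
  [9] 13/24 → 5 ('abbba')
  [10] 24/3 → 6 ('abbbab')
  [11] 3/18 → 4 ('abbb')
  [12] 18/29 → 0 ('')
  [13] 29/10 → 1 ('b')
  [14] 10/22 → 3 ('baa')
  [15] 22/16 → 6 ('baabbb')
  [16] 16/27 → 2 ('ba')
  [17] 27/6 → 3 ('bab')
  [18] 6/2 → 6 ('babbba')
  [19] 2/9 → 1 ('b')
  [20] 9/21 → 4 ('bbaa')
  [21] 21/15 → 7 ('bbaabbb')
  [22] 15/26 → 3 ('bba')
  [23] 26/5 → 4 ('bbab')
  [24] 5/8 → 2 ('bb')
  [25] 8/20 → 5 ('bbbaa')
  [26] 20/14 → 8 ('bbbaabbb')
  [27] 14/25 → 4 ('bbba')
  [28] 25/4 → 5 ('bbbab')
  [29] 4/19 → 3 ('bbb')

[0, 2, 3, 6, 5, 1, 2, 2, 6, 5, 6, 4, 0, 1, 3, 6, 2, 3, 6, 1, 4, 7, 3, 4, 2, 5, 8, 4, 5, 3]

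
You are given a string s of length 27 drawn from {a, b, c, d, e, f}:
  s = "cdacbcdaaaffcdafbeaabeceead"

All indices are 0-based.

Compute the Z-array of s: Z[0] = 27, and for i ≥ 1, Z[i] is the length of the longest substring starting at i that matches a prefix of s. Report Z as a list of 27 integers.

[27, 0, 0, 1, 0, 3, 0, 0, 0, 0, 0, 0, 3, 0, 0, 0, 0, 0, 0, 0, 0, 0, 1, 0, 0, 0, 0]

Z[0]=27
i=1: fresh scan; Z[1]=0
i=2: fresh scan; Z[2]=0
i=3: fresh scan; Z[3]=1 grow→box=[3,4)
i=4: fresh scan; Z[4]=0
i=5: fresh scan; Z[5]=3 grow→box=[5,8)
i=6: min(r-i=2, Z[1]=0)=0; Z[6]=0
i=7: min(r-i=1, Z[2]=0)=0; Z[7]=0
i=8: fresh scan; Z[8]=0
i=9: fresh scan; Z[9]=0
i=10: fresh scan; Z[10]=0
i=11: fresh scan; Z[11]=0
i=12: fresh scan; Z[12]=3 grow→box=[12,15)
i=13: min(r-i=2, Z[1]=0)=0; Z[13]=0
i=14: min(r-i=1, Z[2]=0)=0; Z[14]=0
i=15: fresh scan; Z[15]=0
i=16: fresh scan; Z[16]=0
i=17: fresh scan; Z[17]=0
i=18: fresh scan; Z[18]=0
i=19: fresh scan; Z[19]=0
i=20: fresh scan; Z[20]=0
i=21: fresh scan; Z[21]=0
i=22: fresh scan; Z[22]=1 grow→box=[22,23)
i=23: fresh scan; Z[23]=0
i=24: fresh scan; Z[24]=0
i=25: fresh scan; Z[25]=0
i=26: fresh scan; Z[26]=0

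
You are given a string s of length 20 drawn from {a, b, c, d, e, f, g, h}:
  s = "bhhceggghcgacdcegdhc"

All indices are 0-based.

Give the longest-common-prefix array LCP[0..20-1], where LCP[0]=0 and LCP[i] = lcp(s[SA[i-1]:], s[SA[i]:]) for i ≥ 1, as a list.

rank→(start, suffix):
  0 → (11, 'acdcegdhc')
  1 → (0, 'bhhceggghcgacdcegdhc')
  2 → (19, 'c')
  3 → (12, 'cdcegdhc')
  4 → (14, 'cegdhc')
  5 → (3, 'ceggghcgacdcegdhc')
  6 → (9, 'cgacdcegdhc')
  7 → (13, 'dcegdhc')
  8 → (17, 'dhc')
  9 → (15, 'egdhc')
  10 → (4, 'eggghcgacdcegdhc')
  11 → (10, 'gacdcegdhc')
  12 → (16, 'gdhc')
  13 → (5, 'ggghcgacdcegdhc')
  14 → (6, 'gghcgacdcegdhc')
  15 → (7, 'ghcgacdcegdhc')
  16 → (18, 'hc')
  17 → (2, 'hceggghcgacdcegdhc')
  18 → (8, 'hcgacdcegdhc')
  19 → (1, 'hhceggghcgacdcegdhc')

SA = [11, 0, 19, 12, 14, 3, 9, 13, 17, 15, 4, 10, 16, 5, 6, 7, 18, 2, 8, 1]
[i] adj suffixes → lcp
  [1] 11/0 → 0 ('')
  [2] 0/19 → 0 ('')
  [3] 19/12 → 1 ('c')
  [4] 12/14 → 1 ('c')
  [5] 14/3 → 3 ('ceg')
  [6] 3/9 → 1 ('c')
  [7] 9/13 → 0 ('')
  [8] 13/17 → 1 ('d')
  [9] 17/15 → 0 ('')
  [10] 15/4 → 2 ('eg')
  [11] 4/10 → 0 ('')
  [12] 10/16 → 1 ('g')
  [13] 16/5 → 1 ('g')
  [14] 5/6 → 2 ('gg')
  [15] 6/7 → 1 ('g')
  [16] 7/18 → 0 ('')
  [17] 18/2 → 2 ('hc')
  [18] 2/8 → 2 ('hc')
  [19] 8/1 → 1 ('h')

[0, 0, 0, 1, 1, 3, 1, 0, 1, 0, 2, 0, 1, 1, 2, 1, 0, 2, 2, 1]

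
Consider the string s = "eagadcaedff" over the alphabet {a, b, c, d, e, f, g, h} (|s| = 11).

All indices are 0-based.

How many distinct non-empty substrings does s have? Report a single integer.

rank | idx | suffix
   0 |   3 | adcaedff
   1 |   6 | aedff
   2 |   1 | agadcaedff
   3 |   5 | caedff
   4 |   4 | dcaedff
   5 |   8 | dff
   6 |   0 | eagadcaedff
   7 |   7 | edff
   8 |  10 | f
   9 |   9 | ff
  10 |   2 | gadcaedff

SA = [3, 6, 1, 5, 4, 8, 0, 7, 10, 9, 2]
rank  pair      lcp
   1  s[3:],s[6:]  1  'a'
   2  s[6:],s[1:]  1  'a'
   3  s[1:],s[5:]  0  ''
   4  s[5:],s[4:]  0  ''
   5  s[4:],s[8:]  1  'd'
   6  s[8:],s[0:]  0  ''
   7  s[0:],s[7:]  1  'e'
   8  s[7:],s[10:]  0  ''
   9  s[10:],s[9:]  1  'f'
  10  s[9:],s[2:]  0  ''

n(n+1)/2 = 11·12/2 = 66
Σ LCP = 0 + 1 + 1 + 0 + 0 + 1 + 0 + 1 + 0 + 1 + 0 = 5
distinct = 66 − 5 = 61

61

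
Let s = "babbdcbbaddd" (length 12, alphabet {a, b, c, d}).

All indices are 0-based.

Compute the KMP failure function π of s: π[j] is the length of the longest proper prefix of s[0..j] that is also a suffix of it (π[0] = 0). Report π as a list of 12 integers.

π[0] = 0
j=1 s[j]='a': π[1]=0 (border '')
j=2 s[j]='b': π[2]=1 (border 'b')
j=3 s[j]='b': k: 1→0; π[3]=1 (border 'b')
j=4 s[j]='d': k: 1→0; π[4]=0 (border '')
j=5 s[j]='c': π[5]=0 (border '')
j=6 s[j]='b': π[6]=1 (border 'b')
j=7 s[j]='b': k: 1→0; π[7]=1 (border 'b')
j=8 s[j]='a': π[8]=2 (border 'ba')
j=9 s[j]='d': k: 2→0; π[9]=0 (border '')
j=10 s[j]='d': π[10]=0 (border '')
j=11 s[j]='d': π[11]=0 (border '')

[0, 0, 1, 1, 0, 0, 1, 1, 2, 0, 0, 0]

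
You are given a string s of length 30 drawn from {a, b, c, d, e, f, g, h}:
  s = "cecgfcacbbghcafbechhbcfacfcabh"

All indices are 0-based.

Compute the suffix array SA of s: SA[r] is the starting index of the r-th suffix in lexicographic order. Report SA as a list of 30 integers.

sorted suffixes:
  #0 SA[0]=27  'abh'
  #1 SA[1]=6  'acbbghcafbechhbcfacfcabh'
  #2 SA[2]=23  'acfcabh'
  #3 SA[3]=13  'afbechhbcfacfcabh'
  #4 SA[4]=8  'bbghcafbechhbcfacfcabh'
  #5 SA[5]=20  'bcfacfcabh'
  #6 SA[6]=15  'bechhbcfacfcabh'
  #7 SA[7]=9  'bghcafbechhbcfacfcabh'
  #8 SA[8]=28  'bh'
  #9 SA[9]=26  'cabh'
  #10 SA[10]=5  'cacbbghcafbechhbcfacfcabh'
  #11 SA[11]=12  'cafbechhbcfacfcabh'
  #12 SA[12]=7  'cbbghcafbechhbcfacfcabh'
  #13 SA[13]=0  'cecgfcacbbghcafbechhbcfacfcabh'
  #14 SA[14]=21  'cfacfcabh'
  #15 SA[15]=24  'cfcabh'
  #16 SA[16]=2  'cgfcacbbghcafbechhbcfacfcabh'
  #17 SA[17]=17  'chhbcfacfcabh'
  #18 SA[18]=1  'ecgfcacbbghcafbechhbcfacfcabh'
  #19 SA[19]=16  'echhbcfacfcabh'
  #20 SA[20]=22  'facfcabh'
  #21 SA[21]=14  'fbechhbcfacfcabh'
  #22 SA[22]=25  'fcabh'
  #23 SA[23]=4  'fcacbbghcafbechhbcfacfcabh'
  #24 SA[24]=3  'gfcacbbghcafbechhbcfacfcabh'
  #25 SA[25]=10  'ghcafbechhbcfacfcabh'
  #26 SA[26]=29  'h'
  #27 SA[27]=19  'hbcfacfcabh'
  #28 SA[28]=11  'hcafbechhbcfacfcabh'
  #29 SA[29]=18  'hhbcfacfcabh'

[27, 6, 23, 13, 8, 20, 15, 9, 28, 26, 5, 12, 7, 0, 21, 24, 2, 17, 1, 16, 22, 14, 25, 4, 3, 10, 29, 19, 11, 18]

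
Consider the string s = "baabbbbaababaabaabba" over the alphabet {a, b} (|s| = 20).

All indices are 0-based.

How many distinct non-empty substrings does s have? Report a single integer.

rank→(start, suffix):
  0 → (19, 'a')
  1 → (12, 'aabaabba')
  2 → (7, 'aababaabaabba')
  3 → (15, 'aabba')
  4 → (1, 'aabbbbaababaabaabba')
  5 → (10, 'abaabaabba')
  6 → (13, 'abaabba')
  7 → (8, 'ababaabaabba')
  8 → (16, 'abba')
  9 → (2, 'abbbbaababaabaabba')
  10 → (18, 'ba')
  11 → (11, 'baabaabba')
  12 → (6, 'baababaabaabba')
  13 → (14, 'baabba')
  14 → (0, 'baabbbbaababaabaabba')
  15 → (9, 'babaabaabba')
  16 → (17, 'bba')
  17 → (5, 'bbaababaabaabba')
  18 → (4, 'bbbaababaabaabba')
  19 → (3, 'bbbbaababaabaabba')

SA = [19, 12, 7, 15, 1, 10, 13, 8, 16, 2, 18, 11, 6, 14, 0, 9, 17, 5, 4, 3]
[i] adj suffixes → lcp
  [1] 19/12 → 1 ('a')
  [2] 12/7 → 4 ('aaba')
  [3] 7/15 → 3 ('aab')
  [4] 15/1 → 4 ('aabb')
  [5] 1/10 → 1 ('a')
  [6] 10/13 → 5 ('abaab')
  [7] 13/8 → 3 ('aba')
  [8] 8/16 → 2 ('ab')
  [9] 16/2 → 3 ('abb')
  [10] 2/18 → 0 ('')
  [11] 18/11 → 2 ('ba')
  [12] 11/6 → 5 ('baaba')
  [13] 6/14 → 4 ('baab')
  [14] 14/0 → 5 ('baabb')
  [15] 0/9 → 2 ('ba')
  [16] 9/17 → 1 ('b')
  [17] 17/5 → 3 ('bba')
  [18] 5/4 → 2 ('bb')
  [19] 4/3 → 3 ('bbb')

n(n+1)/2 = 20·21/2 = 210
Σ LCP = 0 + 1 + 4 + 3 + 4 + 1 + 5 + 3 + 2 + 3 + 0 + 2 + 5 + 4 + 5 + 2 + 1 + 3 + 2 + 3 = 53
distinct = 210 − 53 = 157

157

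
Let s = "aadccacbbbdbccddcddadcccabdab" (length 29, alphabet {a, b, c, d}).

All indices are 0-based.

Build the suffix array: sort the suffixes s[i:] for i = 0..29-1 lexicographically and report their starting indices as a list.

sorted suffixes:
  #0 SA[0]=0  'aadccacbbbdbccddcddadcccabdab'
  #1 SA[1]=27  'ab'
  #2 SA[2]=24  'abdab'
  #3 SA[3]=5  'acbbbdbccddcddadcccabdab'
  #4 SA[4]=1  'adccacbbbdbccddcddadcccabdab'
  #5 SA[5]=19  'adcccabdab'
  #6 SA[6]=28  'b'
  #7 SA[7]=7  'bbbdbccddcddadcccabdab'
  #8 SA[8]=8  'bbdbccddcddadcccabdab'
  #9 SA[9]=11  'bccddcddadcccabdab'
  #10 SA[10]=25  'bdab'
  #11 SA[11]=9  'bdbccddcddadcccabdab'
  #12 SA[12]=23  'cabdab'
  #13 SA[13]=4  'cacbbbdbccddcddadcccabdab'
  #14 SA[14]=6  'cbbbdbccddcddadcccabdab'
  #15 SA[15]=22  'ccabdab'
  #16 SA[16]=3  'ccacbbbdbccddcddadcccabdab'
  #17 SA[17]=21  'cccabdab'
  #18 SA[18]=12  'ccddcddadcccabdab'
  #19 SA[19]=16  'cddadcccabdab'
  #20 SA[20]=13  'cddcddadcccabdab'
  #21 SA[21]=26  'dab'
  #22 SA[22]=18  'dadcccabdab'
  #23 SA[23]=10  'dbccddcddadcccabdab'
  #24 SA[24]=2  'dccacbbbdbccddcddadcccabdab'
  #25 SA[25]=20  'dcccabdab'
  #26 SA[26]=15  'dcddadcccabdab'
  #27 SA[27]=17  'ddadcccabdab'
  #28 SA[28]=14  'ddcddadcccabdab'

[0, 27, 24, 5, 1, 19, 28, 7, 8, 11, 25, 9, 23, 4, 6, 22, 3, 21, 12, 16, 13, 26, 18, 10, 2, 20, 15, 17, 14]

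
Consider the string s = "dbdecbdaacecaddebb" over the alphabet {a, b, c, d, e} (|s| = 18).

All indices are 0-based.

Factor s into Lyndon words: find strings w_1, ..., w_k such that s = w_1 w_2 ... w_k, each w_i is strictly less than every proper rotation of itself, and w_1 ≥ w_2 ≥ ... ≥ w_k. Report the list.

["d", "bdec", "bd", "aacecaddebb"]

emit factor 1: 'd' (i=0, period=1)
emit factor 2: 'bdec' (i=1, period=4)
emit factor 3: 'bd' (i=5, period=2)
emit factor 4: 'aacecaddebb' (i=7, period=11)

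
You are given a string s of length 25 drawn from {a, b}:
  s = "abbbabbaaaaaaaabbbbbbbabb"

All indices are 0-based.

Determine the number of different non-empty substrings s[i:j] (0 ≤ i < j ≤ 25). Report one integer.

243

rank→(start, suffix):
  0 → (7, 'aaaaaaaabbbbbbbabb')
  1 → (8, 'aaaaaaabbbbbbbabb')
  2 → (9, 'aaaaaabbbbbbbabb')
  3 → (10, 'aaaaabbbbbbbabb')
  4 → (11, 'aaaabbbbbbbabb')
  5 → (12, 'aaabbbbbbbabb')
  6 → (13, 'aabbbbbbbabb')
  7 → (22, 'abb')
  8 → (4, 'abbaaaaaaaabbbbbbbabb')
  9 → (0, 'abbbabbaaaaaaaabbbbbbbabb')
  10 → (14, 'abbbbbbbabb')
  11 → (24, 'b')
  12 → (6, 'baaaaaaaabbbbbbbabb')
  13 → (21, 'babb')
  14 → (3, 'babbaaaaaaaabbbbbbbabb')
  15 → (23, 'bb')
  16 → (5, 'bbaaaaaaaabbbbbbbabb')
  17 → (20, 'bbabb')
  18 → (2, 'bbabbaaaaaaaabbbbbbbabb')
  19 → (19, 'bbbabb')
  20 → (1, 'bbbabbaaaaaaaabbbbbbbabb')
  21 → (18, 'bbbbabb')
  22 → (17, 'bbbbbabb')
  23 → (16, 'bbbbbbabb')
  24 → (15, 'bbbbbbbabb')

SA = [7, 8, 9, 10, 11, 12, 13, 22, 4, 0, 14, 24, 6, 21, 3, 23, 5, 20, 2, 19, 1, 18, 17, 16, 15]
rank  pair      lcp
   1  s[7:],s[8:]  7  'aaaaaaa'
   2  s[8:],s[9:]  6  'aaaaaa'
   3  s[9:],s[10:]  5  'aaaaa'
   4  s[10:],s[11:]  4  'aaaa'
   5  s[11:],s[12:]  3  'aaa'
   6  s[12:],s[13:]  2  'aa'
   7  s[13:],s[22:]  1  'a'
   8  s[22:],s[4:]  3  'abb'
   9  s[4:],s[0:]  3  'abb'
  10  s[0:],s[14:]  4  'abbb'
  11  s[14:],s[24:]  0  ''
  12  s[24:],s[6:]  1  'b'
  13  s[6:],s[21:]  2  'ba'
  14  s[21:],s[3:]  4  'babb'
  15  s[3:],s[23:]  1  'b'
  16  s[23:],s[5:]  2  'bb'
  17  s[5:],s[20:]  3  'bba'
  18  s[20:],s[2:]  5  'bbabb'
  19  s[2:],s[19:]  2  'bb'
  20  s[19:],s[1:]  6  'bbbabb'
  21  s[1:],s[18:]  3  'bbb'
  22  s[18:],s[17:]  4  'bbbb'
  23  s[17:],s[16:]  5  'bbbbb'
  24  s[16:],s[15:]  6  'bbbbbb'

n(n+1)/2 = 25·26/2 = 325
Σ LCP = 0 + 7 + 6 + 5 + 4 + 3 + 2 + 1 + 3 + 3 + 4 + 0 + 1 + 2 + 4 + 1 + 2 + 3 + 5 + 2 + 6 + 3 + 4 + 5 + 6 = 82
distinct = 325 − 82 = 243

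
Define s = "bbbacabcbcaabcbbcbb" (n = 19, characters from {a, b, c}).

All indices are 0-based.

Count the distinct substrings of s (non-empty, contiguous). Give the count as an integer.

158

rank→(start, suffix):
  0 → (10, 'aabcbbcbb')
  1 → (11, 'abcbbcbb')
  2 → (5, 'abcbcaabcbbcbb')
  3 → (3, 'acabcbcaabcbbcbb')
  4 → (18, 'b')
  5 → (2, 'bacabcbcaabcbbcbb')
  6 → (17, 'bb')
  7 → (1, 'bbacabcbcaabcbbcbb')
  8 → (0, 'bbbacabcbcaabcbbcbb')
  9 → (14, 'bbcbb')
  10 → (8, 'bcaabcbbcbb')
  11 → (15, 'bcbb')
  12 → (12, 'bcbbcbb')
  13 → (6, 'bcbcaabcbbcbb')
  14 → (9, 'caabcbbcbb')
  15 → (4, 'cabcbcaabcbbcbb')
  16 → (16, 'cbb')
  17 → (13, 'cbbcbb')
  18 → (7, 'cbcaabcbbcbb')

SA = [10, 11, 5, 3, 18, 2, 17, 1, 0, 14, 8, 15, 12, 6, 9, 4, 16, 13, 7]
[i] adj suffixes → lcp
  [1] 10/11 → 1 ('a')
  [2] 11/5 → 4 ('abcb')
  [3] 5/3 → 1 ('a')
  [4] 3/18 → 0 ('')
  [5] 18/2 → 1 ('b')
  [6] 2/17 → 1 ('b')
  [7] 17/1 → 2 ('bb')
  [8] 1/0 → 2 ('bb')
  [9] 0/14 → 2 ('bb')
  [10] 14/8 → 1 ('b')
  [11] 8/15 → 2 ('bc')
  [12] 15/12 → 4 ('bcbb')
  [13] 12/6 → 3 ('bcb')
  [14] 6/9 → 0 ('')
  [15] 9/4 → 2 ('ca')
  [16] 4/16 → 1 ('c')
  [17] 16/13 → 3 ('cbb')
  [18] 13/7 → 2 ('cb')

n(n+1)/2 = 19·20/2 = 190
Σ LCP = 0 + 1 + 4 + 1 + 0 + 1 + 1 + 2 + 2 + 2 + 1 + 2 + 4 + 3 + 0 + 2 + 1 + 3 + 2 = 32
distinct = 190 − 32 = 158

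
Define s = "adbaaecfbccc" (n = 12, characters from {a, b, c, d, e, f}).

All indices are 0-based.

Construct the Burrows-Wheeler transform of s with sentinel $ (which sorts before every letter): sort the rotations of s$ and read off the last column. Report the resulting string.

rank  rotation       last
    0  $adbaaecfbccc  c
    1  aaecfbccc$adb  b
    2  adbaaecfbccc$  $
    3  aecfbccc$adba  a
    4  baaecfbccc$ad  d
    5  bccc$adbaaecf  f
    6  c$adbaaecfbcc  c
    7  cc$adbaaecfbc  c
    8  ccc$adbaaecfb  b
    9  cfbccc$adbaae  e
   10  dbaaecfbccc$a  a
   11  ecfbccc$adbaa  a
   12  fbccc$adbaaec  c

cb$adfccbeaac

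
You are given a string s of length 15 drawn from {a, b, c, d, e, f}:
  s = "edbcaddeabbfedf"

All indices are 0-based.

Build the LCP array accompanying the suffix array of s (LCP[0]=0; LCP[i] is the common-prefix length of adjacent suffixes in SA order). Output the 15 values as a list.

[0, 1, 0, 1, 1, 0, 0, 1, 1, 1, 0, 1, 2, 0, 1]

rank | idx | suffix
   0 |   8 | abbfedf
   1 |   4 | addeabbfedf
   2 |   9 | bbfedf
   3 |   2 | bcaddeabbfedf
   4 |  10 | bfedf
   5 |   3 | caddeabbfedf
   6 |   1 | dbcaddeabbfedf
   7 |   5 | ddeabbfedf
   8 |   6 | deabbfedf
   9 |  13 | df
  10 |   7 | eabbfedf
  11 |   0 | edbcaddeabbfedf
  12 |  12 | edf
  13 |  14 | f
  14 |  11 | fedf

SA = [8, 4, 9, 2, 10, 3, 1, 5, 6, 13, 7, 0, 12, 14, 11]
i: (SA[i-1],SA[i]) lcp shared
  1: (8,4) 1 'a'
  2: (4,9) 0 ''
  3: (9,2) 1 'b'
  4: (2,10) 1 'b'
  5: (10,3) 0 ''
  6: (3,1) 0 ''
  7: (1,5) 1 'd'
  8: (5,6) 1 'd'
  9: (6,13) 1 'd'
  10: (13,7) 0 ''
  11: (7,0) 1 'e'
  12: (0,12) 2 'ed'
  13: (12,14) 0 ''
  14: (14,11) 1 'f'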